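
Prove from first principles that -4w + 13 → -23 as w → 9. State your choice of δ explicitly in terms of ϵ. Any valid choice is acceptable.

Let ϵ > 0. We need δ > 0 so that 0 < |w − 9| < δ implies |(-4w + 13) + 23| < ϵ.
Since (-4w + 13) + 23 = -4(w − 9), we have |(-4w + 13) + 23| = 4|w − 9|.
So 4|w − 9| < ϵ exactly when |w − 9| < ϵ/4.
Choosing δ = ϵ/4 gives |(-4w + 13) + 23| = 4|w − 9| < ϵ whenever |w − 9| < δ.

δ = ϵ/4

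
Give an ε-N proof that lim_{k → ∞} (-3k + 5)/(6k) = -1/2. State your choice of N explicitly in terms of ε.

Let ε > 0 be given. For k ≥ 1, |(-3k + 5)/(6k) + 1/2| = |30|/(6(6k)) = 30/(6(6k)).
Since 6k ≥ 6k for k ≥ 1, this is ≤ 30/(6·6k) = (5/6)/k.
So |(-3k + 5)/(6k) + 1/2| < ε whenever k > (5/6)/ε.
Take N = (5/6)/ε. If k > N then |(-3k + 5)/(6k) + 1/2| ≤ (5/6)/k < ε.

N = (5/6)/ε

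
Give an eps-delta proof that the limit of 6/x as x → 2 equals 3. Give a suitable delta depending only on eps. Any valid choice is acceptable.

delta = min(1, (1/3)eps)

Suppose eps > 0. We seek delta > 0 such that 0 < |x − 2| < delta implies |6/x − 3| < eps.
|6/x − 3| = 6·|2 − x|/(2·|x|) = 6|x − 2|/(2|x|).
Restrict delta ≤ 1. Then |x − 2| < 1 gives |x| > 1, so 2|x| > 2.
Then |6/x − 3| < 6|x − 2|/2, which is < eps when |x − 2| < (1/3)eps.
Take delta = min(1, (1/3)eps). Then 0 < |x − 2| < delta gives both |x − 2| < 1 and |x − 2| < (1/3)eps, so |6/x − 3| < eps.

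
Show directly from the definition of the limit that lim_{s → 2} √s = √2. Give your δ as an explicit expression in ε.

δ = min(2, √2·ε)

Fix ε > 0. We want δ > 0 such that 0 < |s − 2| < δ implies |√s − √2| < ε.
Rationalise: √s − √2 = (s − 2)/(√s + √2), so |√s − √2| = |s − 2|/(√s + √2).
Restrict δ ≤ 2 so that |s − 2| < 2 forces s > 0, and then √s + √2 > √2.
Hence |√s − √2| < |s − 2|/√2, which is < ε once |s − 2| < √2·ε.
Take δ = min(2, √2·ε). If 0 < |s − 2| < δ then s > 0 and |√s − √2| < |s − 2|/√2 < ε.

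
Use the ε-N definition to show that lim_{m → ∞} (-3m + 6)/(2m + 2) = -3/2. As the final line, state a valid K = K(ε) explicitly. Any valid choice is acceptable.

Let ε > 0. For m ≥ 1, |(-3m + 6)/(2m + 2) + 3/2| = |18|/(2(2m + 2)) = 18/(2(2m + 2)).
Since 2m + 2 ≥ 2m for m ≥ 1, this is ≤ 18/(2·2m) = (9/2)/m.
So |(-3m + 6)/(2m + 2) + 3/2| < ε whenever m > (9/2)/ε.
Take K = (9/2)/ε. If m > K then |(-3m + 6)/(2m + 2) + 3/2| ≤ (9/2)/m < ε.

K = (9/2)/ε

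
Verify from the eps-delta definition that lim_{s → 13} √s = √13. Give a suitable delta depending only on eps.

delta = min(13, √13·eps)

Let eps > 0 be given. We want delta > 0 such that 0 < |s − 13| < delta implies |√s − √13| < eps.
Multiplying by the conjugate, |√s − √13| = |s − 13|/(√s + √13).
Restrict delta ≤ 13 so that |s − 13| < 13 forces s > 0, and then √s + √13 > √13.
Hence |√s − √13| < |s − 13|/√13, which is < eps once |s − 13| < √13·eps.
Take delta = min(13, √13·eps). If 0 < |s − 13| < delta then s > 0 and |√s − √13| < |s − 13|/√13 < eps.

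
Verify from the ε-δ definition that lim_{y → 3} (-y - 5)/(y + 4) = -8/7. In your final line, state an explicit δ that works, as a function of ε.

Let ε > 0 be given. We want δ > 0 with 0 < |y − 3| < δ ⇒ |(-y - 5)/(y + 4) + 8/7| < ε.
Combining over a common denominator, (-y - 5)/(y + 4) + 8/7 = [(-y - 5)·7 − (-8)·(y + 4)] / [7·(y + 4)] = 1(y − 3) / (7(y + 4)).
So |(-y - 5)/(y + 4) + 8/7| = |y − 3| / (7·|y + 4|).
Restrict δ ≤ 7/2. Then |y − 3| < 7/2 gives |y + 4| = |(y − 3) + 7| ≥ 7 − 7/2 = 7/2.
Hence |(-y - 5)/(y + 4) + 8/7| < |y − 3|/(7·(7/2)) = (2/49)|y − 3|, which is < ε once |y − 3| < (49/2)ε.
Take δ = min(7/2, (49/2)ε). Then 0 < |y − 3| < δ forces both bounds, so |(-y - 5)/(y + 4) + 8/7| < ε.

δ = min(7/2, (49/2)ε)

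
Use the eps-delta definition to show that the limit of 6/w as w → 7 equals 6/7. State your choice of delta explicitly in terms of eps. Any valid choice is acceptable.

Suppose eps > 0. We seek delta > 0 such that 0 < |w − 7| < delta implies |6/w − (6/7)| < eps.
|6/w − (6/7)| = 6·|7 − w|/(7·|w|) = 6|w − 7|/(7|w|).
Require delta ≤ 7/2 so that |w| > 7 − 7/2 = 7/2, hence 7|w| > 49/2.
Then |6/w − (6/7)| < 6|w − 7|/(49/2), which is < eps when |w − 7| < (49/12)eps.
Take delta = min(7/2, (49/12)eps). Then 0 < |w − 7| < delta gives both |w − 7| < 7/2 and |w − 7| < (49/12)eps, so |6/w − (6/7)| < eps.

delta = min(7/2, (49/12)eps)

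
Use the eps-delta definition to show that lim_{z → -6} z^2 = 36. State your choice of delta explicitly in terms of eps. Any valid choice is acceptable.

delta = min(1, eps/13)

Fix eps > 0. We seek delta > 0 with 0 < |z + 6| < delta ⇒ |z^2 − 36| < eps.
Factor: z^2 − 36 = (z + 6)(z - 6), so |z^2 − 36| = |z + 6|·|z - 6|.
Restrict delta ≤ 1. Then |z + 6| < 1 gives |z| < 7, so by the triangle inequality |z - 6| ≤ 7 + 6 = 13.
Hence |z^2 − 36| ≤ 13|z + 6|, which is < eps once |z + 6| < eps/13.
Take delta = min(1, eps/13). If 0 < |z + 6| < delta then both bounds hold and |z^2 − 36| ≤ 13|z + 6| < 13·(eps/13) = eps.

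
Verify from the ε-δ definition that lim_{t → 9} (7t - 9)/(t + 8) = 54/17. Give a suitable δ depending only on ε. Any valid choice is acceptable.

Fix ε > 0. We want δ > 0 with 0 < |t − 9| < δ ⇒ |(7t - 9)/(t + 8) − (54/17)| < ε.
Combining over a common denominator, (7t - 9)/(t + 8) − (54/17) = [(7t - 9)·17 − 54·(t + 8)] / [17·(t + 8)] = 65(t − 9) / (17(t + 8)).
So |(7t - 9)/(t + 8) − (54/17)| = 65|t − 9| / (17·|t + 8|).
Require δ ≤ 17/2, so |t + 8| ≥ |17| − |t − 9| > 17 − 17/2 = 17/2.
Hence |(7t - 9)/(t + 8) − (54/17)| < 65|t − 9|/(17·(17/2)) = (130/289)|t − 9|, which is < ε once |t − 9| < (289/130)ε.
Take δ = min(17/2, (289/130)ε). Then 0 < |t − 9| < δ forces both bounds, so |(7t - 9)/(t + 8) − (54/17)| < ε.

δ = min(17/2, (289/130)ε)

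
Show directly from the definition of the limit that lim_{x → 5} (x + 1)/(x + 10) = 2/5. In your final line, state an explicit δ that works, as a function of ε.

δ = min(15/2, (25/2)ε)

Fix ε > 0. We want δ > 0 with 0 < |x − 5| < δ ⇒ |(x + 1)/(x + 10) − (2/5)| < ε.
Combining over a common denominator, (x + 1)/(x + 10) − (2/5) = [(x + 1)·15 − 6·(x + 10)] / [15·(x + 10)] = 9(x − 5) / (15(x + 10)).
So |(x + 1)/(x + 10) − (2/5)| = 9|x − 5| / (15·|x + 10|).
Restrict δ ≤ 15/2. Then |x − 5| < 15/2 gives |x + 10| = |(x − 5) + 15| ≥ 15 − 15/2 = 15/2.
Hence |(x + 1)/(x + 10) − (2/5)| < 9|x − 5|/(15·(15/2)) = (2/25)|x − 5|, which is < ε once |x − 5| < (25/2)ε.
Take δ = min(15/2, (25/2)ε). Then 0 < |x − 5| < δ forces both bounds, so |(x + 1)/(x + 10) − (2/5)| < ε.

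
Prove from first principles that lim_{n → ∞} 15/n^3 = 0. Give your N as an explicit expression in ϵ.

N = (15/ϵ)^{1/3}

Suppose ϵ > 0. For n ≥ 1, |15/n^3 − 0| = 15/n^3.
15/n^3 < ϵ ⇔ n^3 > 15/ϵ ⇔ n > (15/ϵ)^{1/3}.
Take N = (15/ϵ)^{1/3}. Then n > N implies 15/n^3 < ϵ.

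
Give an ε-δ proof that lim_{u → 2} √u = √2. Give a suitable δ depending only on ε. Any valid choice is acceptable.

Let ε > 0 be given. We want δ > 0 such that 0 < |u − 2| < δ implies |√u − √2| < ε.
Rationalise: √u − √2 = (u − 2)/(√u + √2), so |√u − √2| = |u − 2|/(√u + √2).
Restrict δ ≤ 2 so that |u − 2| < 2 forces u > 0, and then √u + √2 > √2.
Hence |√u − √2| < |u − 2|/√2, which is < ε once |u − 2| < √2·ε.
Take δ = min(2, √2·ε). If 0 < |u − 2| < δ then u > 0 and |√u − √2| < |u − 2|/√2 < ε.

δ = min(2, √2·ε)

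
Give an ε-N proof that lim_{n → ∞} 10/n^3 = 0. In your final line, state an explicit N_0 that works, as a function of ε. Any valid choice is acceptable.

N_0 = (10/ε)^{1/3}

Let ε > 0. For n ≥ 1, |10/n^3 − 0| = 10/n^3.
10/n^3 < ε ⇔ n^3 > 10/ε ⇔ n > (10/ε)^{1/3}.
Take N_0 = (10/ε)^{1/3}. Then n > N_0 implies 10/n^3 < ε.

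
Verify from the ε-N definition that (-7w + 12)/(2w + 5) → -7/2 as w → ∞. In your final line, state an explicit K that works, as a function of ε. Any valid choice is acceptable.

K = (59/4)/ε

Suppose ε > 0. We seek K > 0 such that w > K implies |(-7w + 12)/(2w + 5) + 7/2| < ε.
(-7w + 12)/(2w + 5) + 7/2 = (2(-7w + 12) − (-7)(2w + 5)) / (2(2w + 5)) = 59/(2(2w + 5)).
For w > 0 we have 2w + 5 > 2w, so |(-7w + 12)/(2w + 5) + 7/2| = 59/(2(2w + 5)) < 59/(2·2w) = (59/4)/w.
Thus |(-7w + 12)/(2w + 5) + 7/2| < ε whenever w > (59/4)/ε.
Take K = (59/4)/ε. If w > K then |(-7w + 12)/(2w + 5) + 7/2| < (59/4)/w < ε.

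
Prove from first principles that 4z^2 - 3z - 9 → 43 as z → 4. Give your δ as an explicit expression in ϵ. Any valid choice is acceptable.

Let ϵ > 0 be given. We want δ > 0 such that 0 < |z − 4| < δ implies |(4z^2 - 3z - 9) − 43| < ϵ.
(4z^2 - 3z - 9) − 43 = 4z^2 - 3z - 52 = (z − 4)(4z + 13).
So |(4z^2 - 3z - 9) − 43| = |z − 4|·|4z + 13|.
Assume first that |z − 4| < 1, so |z| < 5. Then |4z + 13| ≤ 4·5 + 13 = 33.
Hence |(4z^2 - 3z - 9) − 43| ≤ 33|z − 4| < ϵ provided |z − 4| < ϵ/33.
Take δ = min(1, ϵ/33). Then 0 < |z − 4| < δ gives both |z − 4| < 1 and |z − 4| < ϵ/33, so |(4z^2 - 3z - 9) − 43| < ϵ.

δ = min(1, ϵ/33)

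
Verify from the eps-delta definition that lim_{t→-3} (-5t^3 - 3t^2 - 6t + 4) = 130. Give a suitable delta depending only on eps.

Suppose eps > 0. We want delta > 0 such that 0 < |t + 3| < delta implies |(-5t^3 - 3t^2 - 6t + 4) − 130| < eps.
(-5t^3 - 3t^2 - 6t + 4) − 130 = -5t^3 - 3t^2 - 6t - 126 = (t + 3)(-5t^2 + 12t - 42).
So |(-5t^3 - 3t^2 - 6t + 4) − 130| = |t + 3|·|-5t^2 + 12t - 42|.
Require delta ≤ 1. Then |t + 3| < 1 gives |t| < 4, and by the triangle inequality |-5t^2 + 12t - 42| ≤ 5·4^2 + 12·4 + 42 = 170.
Hence |(-5t^3 - 3t^2 - 6t + 4) − 130| ≤ 170|t + 3| < eps provided |t + 3| < eps/170.
Choosing delta = min(1, eps/170) ensures both conditions, hence |(-5t^3 - 3t^2 - 6t + 4) − 130| < eps.

delta = min(1, eps/170)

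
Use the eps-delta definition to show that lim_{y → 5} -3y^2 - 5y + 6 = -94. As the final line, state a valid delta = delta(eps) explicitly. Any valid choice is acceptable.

delta = min(1, eps/38)

Suppose eps > 0. We want delta > 0 such that 0 < |y − 5| < delta implies |(-3y^2 - 5y + 6) + 94| < eps.
(-3y^2 - 5y + 6) + 94 = -3y^2 - 5y + 100 = (y − 5)(-3y - 20).
So |(-3y^2 - 5y + 6) + 94| = |y − 5|·|-3y - 20|.
Require delta ≤ 1. Then |y − 5| < 1 gives |y| < 6, and by the triangle inequality |-3y - 20| ≤ 3·6 + 20 = 38.
Hence |(-3y^2 - 5y + 6) + 94| ≤ 38|y − 5| < eps provided |y − 5| < eps/38.
Choosing delta = min(1, eps/38) ensures both conditions, hence |(-3y^2 - 5y + 6) + 94| < eps.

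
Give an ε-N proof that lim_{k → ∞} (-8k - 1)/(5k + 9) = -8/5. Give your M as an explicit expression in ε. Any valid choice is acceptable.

Suppose ε > 0. For k ≥ 1, |(-8k - 1)/(5k + 9) + 8/5| = |67|/(5(5k + 9)) = 67/(5(5k + 9)).
Since 5k + 9 ≥ 5k for k ≥ 1, this is ≤ 67/(5·5k) = (67/25)/k.
So |(-8k - 1)/(5k + 9) + 8/5| < ε whenever k > (67/25)/ε.
Take M = (67/25)/ε. If k > M then |(-8k - 1)/(5k + 9) + 8/5| ≤ (67/25)/k < ε.

M = (67/25)/ε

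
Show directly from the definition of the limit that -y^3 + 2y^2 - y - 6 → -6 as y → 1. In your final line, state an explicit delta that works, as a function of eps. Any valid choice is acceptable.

Fix eps > 0. We want delta > 0 such that 0 < |y − 1| < delta implies |(-y^3 + 2y^2 - y - 6) + 6| < eps.
(-y^3 + 2y^2 - y - 6) + 6 = -y^3 + 2y^2 - y = (y − 1)(-y^2 + y).
So |(-y^3 + 2y^2 - y - 6) + 6| = |y − 1|·|-y^2 + y|.
Require delta ≤ 1. Then |y − 1| < 1 gives |y| < 2, and by the triangle inequality |-y^2 + y| ≤ 2^2 + 2 = 6.
Hence |(-y^3 + 2y^2 - y - 6) + 6| ≤ 6|y − 1| < eps provided |y − 1| < eps/6.
Choosing delta = min(1, eps/6) ensures both conditions, hence |(-y^3 + 2y^2 - y - 6) + 6| < eps.

delta = min(1, eps/6)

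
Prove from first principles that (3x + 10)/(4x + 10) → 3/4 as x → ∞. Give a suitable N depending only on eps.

N = (5/8)/eps

Let eps > 0 be given. We seek N > 0 such that x > N implies |(3x + 10)/(4x + 10) − (3/4)| < eps.
(3x + 10)/(4x + 10) − (3/4) = (4(3x + 10) − 3(4x + 10)) / (4(4x + 10)) = 10/(4(4x + 10)).
For x > 0 we have 4x + 10 > 4x, so |(3x + 10)/(4x + 10) − (3/4)| = 10/(4(4x + 10)) < 10/(4·4x) = (5/8)/x.
Thus |(3x + 10)/(4x + 10) − (3/4)| < eps whenever x > (5/8)/eps.
Take N = (5/8)/eps. If x > N then |(3x + 10)/(4x + 10) − (3/4)| < (5/8)/x < eps.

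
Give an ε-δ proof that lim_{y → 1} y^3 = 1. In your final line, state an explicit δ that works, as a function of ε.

δ = min(1, ε/7)

Fix ε > 0. We seek δ > 0 with 0 < |y − 1| < δ ⇒ |y^3 − 1| < ε.
Factor: y^3 − 1 = (y − 1)(y^2 + y + 1), so |y^3 − 1| = |y − 1|·|y^2 + y + 1|.
Impose δ ≤ 1 so that |y| < 2; then |y^2 + y + 1| ≤ 7.
Hence |y^3 − 1| ≤ 7|y − 1|, which is < ε once |y − 1| < ε/7.
Take δ = min(1, ε/7). If 0 < |y − 1| < δ then both bounds hold and |y^3 − 1| ≤ 7|y − 1| < 7·(ε/7) = ε.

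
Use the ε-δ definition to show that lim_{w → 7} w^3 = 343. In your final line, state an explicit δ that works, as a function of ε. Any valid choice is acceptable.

Fix ε > 0. We seek δ > 0 with 0 < |w − 7| < δ ⇒ |w^3 − 343| < ε.
Factor: w^3 − 343 = (w − 7)(w^2 + 7w + 49), so |w^3 − 343| = |w − 7|·|w^2 + 7w + 49|.
Impose δ ≤ 2 so that |w| < 9; then |w^2 + 7w + 49| ≤ 193.
Hence |w^3 − 343| ≤ 193|w − 7|, which is < ε once |w − 7| < ε/193.
Take δ = min(2, ε/193). If 0 < |w − 7| < δ then both bounds hold and |w^3 − 343| ≤ 193|w − 7| < 193·(ε/193) = ε.

δ = min(2, ε/193)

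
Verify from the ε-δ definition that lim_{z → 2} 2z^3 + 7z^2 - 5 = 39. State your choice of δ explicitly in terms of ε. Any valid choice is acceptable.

Let ε > 0 be given. We want δ > 0 such that 0 < |z − 2| < δ implies |(2z^3 + 7z^2 - 5) − 39| < ε.
(2z^3 + 7z^2 - 5) − 39 = 2z^3 + 7z^2 - 44 = (z − 2)(2z^2 + 11z + 22).
So |(2z^3 + 7z^2 - 5) − 39| = |z − 2|·|2z^2 + 11z + 22|.
Require δ ≤ 1. Then |z − 2| < 1 gives |z| < 3, and by the triangle inequality |2z^2 + 11z + 22| ≤ 2·3^2 + 11·3 + 22 = 73.
Hence |(2z^3 + 7z^2 - 5) − 39| ≤ 73|z − 2| < ε provided |z − 2| < ε/73.
Take δ = min(1, ε/73). Then 0 < |z − 2| < δ gives both |z − 2| < 1 and |z − 2| < ε/73, so |(2z^3 + 7z^2 - 5) − 39| < ε.

δ = min(1, ε/73)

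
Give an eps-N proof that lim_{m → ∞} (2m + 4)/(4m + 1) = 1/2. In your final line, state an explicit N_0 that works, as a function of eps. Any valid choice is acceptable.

Let eps > 0 be given. For m ≥ 1, |(2m + 4)/(4m + 1) − (1/2)| = |14|/(4(4m + 1)) = 14/(4(4m + 1)).
Since 4m + 1 ≥ 4m for m ≥ 1, this is ≤ 14/(4·4m) = (7/8)/m.
So |(2m + 4)/(4m + 1) − (1/2)| < eps whenever m > (7/8)/eps.
Take N_0 = (7/8)/eps. If m > N_0 then |(2m + 4)/(4m + 1) − (1/2)| ≤ (7/8)/m < eps.

N_0 = (7/8)/eps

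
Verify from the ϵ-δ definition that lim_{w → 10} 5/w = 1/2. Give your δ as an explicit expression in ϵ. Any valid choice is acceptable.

δ = min(5, 10ϵ)

Suppose ϵ > 0. We seek δ > 0 such that 0 < |w − 10| < δ implies |5/w − (1/2)| < ϵ.
|5/w − (1/2)| = 5·|10 − w|/(10·|w|) = 5|w − 10|/(10|w|).
Restrict δ ≤ 5. Then |w − 10| < 5 gives |w| > 5, so 10|w| > 50.
Then |5/w − (1/2)| < 5|w − 10|/50, which is < ϵ when |w − 10| < 10ϵ.
Take δ = min(5, 10ϵ). Then 0 < |w − 10| < δ gives both |w − 10| < 5 and |w − 10| < 10ϵ, so |5/w − (1/2)| < ϵ.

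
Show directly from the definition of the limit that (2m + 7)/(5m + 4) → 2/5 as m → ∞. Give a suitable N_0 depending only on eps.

Let eps > 0. For m ≥ 1, |(2m + 7)/(5m + 4) − (2/5)| = |27|/(5(5m + 4)) = 27/(5(5m + 4)).
Since 5m + 4 ≥ 5m for m ≥ 1, this is ≤ 27/(5·5m) = (27/25)/m.
So |(2m + 7)/(5m + 4) − (2/5)| < eps whenever m > (27/25)/eps.
Take N_0 = (27/25)/eps. If m > N_0 then |(2m + 7)/(5m + 4) − (2/5)| ≤ (27/25)/m < eps.

N_0 = (27/25)/eps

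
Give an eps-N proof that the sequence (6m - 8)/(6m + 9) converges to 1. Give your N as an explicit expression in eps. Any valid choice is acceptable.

N = (17/6)/eps

Fix eps > 0. For m ≥ 1, |(6m - 8)/(6m + 9) − 1| = |-102|/(6(6m + 9)) = 102/(6(6m + 9)).
Since 6m + 9 ≥ 6m for m ≥ 1, this is ≤ 102/(6·6m) = (17/6)/m.
So |(6m - 8)/(6m + 9) − 1| < eps whenever m > (17/6)/eps.
Take N = (17/6)/eps. If m > N then |(6m - 8)/(6m + 9) − 1| ≤ (17/6)/m < eps.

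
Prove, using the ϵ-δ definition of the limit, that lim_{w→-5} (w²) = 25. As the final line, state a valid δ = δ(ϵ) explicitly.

Suppose ϵ > 0. We seek δ > 0 with 0 < |w + 5| < δ ⇒ |w² − 25| < ϵ.
Factor: w² − 25 = (w + 5)(w - 5), so |w² − 25| = |w + 5|·|w - 5|.
Restrict δ ≤ 1. Then |w + 5| < 1 gives |w| < 6, so by the triangle inequality |w - 5| ≤ 6 + 5 = 11.
Hence |w² − 25| ≤ 11|w + 5|, which is < ϵ once |w + 5| < ϵ/11.
Take δ = min(1, ϵ/11). If 0 < |w + 5| < δ then both bounds hold and |w² − 25| ≤ 11|w + 5| < 11·(ϵ/11) = ϵ.

δ = min(1, ϵ/11)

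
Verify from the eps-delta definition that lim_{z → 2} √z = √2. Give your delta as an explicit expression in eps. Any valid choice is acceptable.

Suppose eps > 0. We want delta > 0 such that 0 < |z − 2| < delta implies |√z − √2| < eps.
Rationalise: √z − √2 = (z − 2)/(√z + √2), so |√z − √2| = |z − 2|/(√z + √2).
Restrict delta ≤ 2 so that |z − 2| < 2 forces z > 0, and then √z + √2 > √2.
Hence |√z − √2| < |z − 2|/√2, which is < eps once |z − 2| < √2·eps.
Take delta = min(2, √2·eps). If 0 < |z − 2| < delta then z > 0 and |√z − √2| < |z − 2|/√2 < eps.

delta = min(2, √2·eps)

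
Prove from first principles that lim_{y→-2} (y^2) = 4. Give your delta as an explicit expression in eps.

Let eps > 0. We seek delta > 0 with 0 < |y + 2| < delta ⇒ |y^2 − 4| < eps.
Factor: y^2 − 4 = (y + 2)(y - 2), so |y^2 − 4| = |y + 2|·|y - 2|.
Restrict delta ≤ 1. Then |y + 2| < 1 gives |y| < 3, so by the triangle inequality |y - 2| ≤ 3 + 2 = 5.
Hence |y^2 − 4| ≤ 5|y + 2|, which is < eps once |y + 2| < eps/5.
Take delta = min(1, eps/5). If 0 < |y + 2| < delta then both bounds hold and |y^2 − 4| ≤ 5|y + 2| < 5·(eps/5) = eps.

delta = min(1, eps/5)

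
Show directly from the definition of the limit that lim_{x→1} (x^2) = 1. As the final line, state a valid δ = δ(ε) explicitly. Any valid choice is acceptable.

δ = min(2, ε/4)

Fix ε > 0. We seek δ > 0 with 0 < |x − 1| < δ ⇒ |x^2 − 1| < ε.
Factor: x^2 − 1 = (x − 1)(x + 1), so |x^2 − 1| = |x − 1|·|x + 1|.
Impose δ ≤ 2 so that |x| < 3; then |x + 1| ≤ 4.
Hence |x^2 − 1| ≤ 4|x − 1|, which is < ε once |x − 1| < ε/4.
Take δ = min(2, ε/4). If 0 < |x − 1| < δ then both bounds hold and |x^2 − 1| ≤ 4|x − 1| < 4·(ε/4) = ε.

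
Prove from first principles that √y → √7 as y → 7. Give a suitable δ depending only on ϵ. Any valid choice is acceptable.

Fix ϵ > 0. We want δ > 0 such that 0 < |y − 7| < δ implies |√y − √7| < ϵ.
Multiplying by the conjugate, |√y − √7| = |y − 7|/(√y + √7).
Restrict δ ≤ 7 so that |y − 7| < 7 forces y > 0, and then √y + √7 > √7.
Hence |√y − √7| < |y − 7|/√7, which is < ϵ once |y − 7| < √7·ϵ.
Take δ = min(7, √7·ϵ). If 0 < |y − 7| < δ then y > 0 and |√y − √7| < |y − 7|/√7 < ϵ.

δ = min(7, √7·ϵ)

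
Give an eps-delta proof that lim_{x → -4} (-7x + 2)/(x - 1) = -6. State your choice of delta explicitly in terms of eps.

Let eps > 0. We want delta > 0 with 0 < |x + 4| < delta ⇒ |(-7x + 2)/(x - 1) + 6| < eps.
Combining over a common denominator, (-7x + 2)/(x - 1) + 6 = [(-7x + 2)·(-5) − 30·(x - 1)] / [(-5)·(x - 1)] = 5(x + 4) / ((-5)(x - 1)).
So |(-7x + 2)/(x - 1) + 6| = 5|x + 4| / (5·|x − 1|).
Require delta ≤ 5/2, so |x − 1| ≥ |-5| − |x + 4| > 5 − 5/2 = 5/2.
Hence |(-7x + 2)/(x - 1) + 6| < 5|x + 4|/(5·(5/2)) = (2/5)|x + 4|, which is < eps once |x + 4| < (5/2)eps.
Take delta = min(5/2, (5/2)eps). Then 0 < |x + 4| < delta forces both bounds, so |(-7x + 2)/(x - 1) + 6| < eps.

delta = min(5/2, (5/2)eps)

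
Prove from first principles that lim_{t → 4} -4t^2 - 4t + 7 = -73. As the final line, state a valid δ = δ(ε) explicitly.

δ = min(1, ε/40)

Fix ε > 0. We want δ > 0 such that 0 < |t − 4| < δ implies |(-4t^2 - 4t + 7) + 73| < ε.
(-4t^2 - 4t + 7) + 73 = -4t^2 - 4t + 80 = (t − 4)(-4t - 20).
So |(-4t^2 - 4t + 7) + 73| = |t − 4|·|-4t - 20|.
Require δ ≤ 1. Then |t − 4| < 1 gives |t| < 5, and by the triangle inequality |-4t - 20| ≤ 4·5 + 20 = 40.
Hence |(-4t^2 - 4t + 7) + 73| ≤ 40|t − 4| < ε provided |t − 4| < ε/40.
Take δ = min(1, ε/40). Then 0 < |t − 4| < δ gives both |t − 4| < 1 and |t − 4| < ε/40, so |(-4t^2 - 4t + 7) + 73| < ε.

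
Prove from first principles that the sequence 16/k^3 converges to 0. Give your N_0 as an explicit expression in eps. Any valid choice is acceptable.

N_0 = (16/eps)^{1/3}

Suppose eps > 0. For k ≥ 1, |16/k^3 − 0| = 16/k^3.
16/k^3 < eps ⇔ k^3 > 16/eps ⇔ k > (16/eps)^{1/3}.
Take N_0 = (16/eps)^{1/3}. Then k > N_0 implies 16/k^3 < eps.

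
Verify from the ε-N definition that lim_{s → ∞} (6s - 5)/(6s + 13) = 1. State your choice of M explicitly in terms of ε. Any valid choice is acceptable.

Fix ε > 0. We seek M > 0 such that s > M implies |(6s - 5)/(6s + 13) − 1| < ε.
(6s - 5)/(6s + 13) − 1 = (6(6s - 5) − 6(6s + 13)) / (6(6s + 13)) = -108/(6(6s + 13)).
For s > 0 we have 6s + 13 > 6s, so |(6s - 5)/(6s + 13) − 1| = 108/(6(6s + 13)) < 108/(6·6s) = 3/s.
Thus |(6s - 5)/(6s + 13) − 1| < ε whenever s > 3/ε.
Take M = 3/ε. If s > M then |(6s - 5)/(6s + 13) − 1| < 3/s < ε.

M = 3/ε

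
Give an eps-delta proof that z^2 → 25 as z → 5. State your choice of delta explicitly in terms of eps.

Fix eps > 0. We seek delta > 0 with 0 < |z − 5| < delta ⇒ |z^2 − 25| < eps.
Factor: z^2 − 25 = (z − 5)(z + 5), so |z^2 − 25| = |z − 5|·|z + 5|.
Restrict delta ≤ 1. Then |z − 5| < 1 gives |z| < 6, so by the triangle inequality |z + 5| ≤ 6 + 5 = 11.
Hence |z^2 − 25| ≤ 11|z − 5|, which is < eps once |z − 5| < eps/11.
Take delta = min(1, eps/11). If 0 < |z − 5| < delta then both bounds hold and |z^2 − 25| ≤ 11|z − 5| < 11·(eps/11) = eps.

delta = min(1, eps/11)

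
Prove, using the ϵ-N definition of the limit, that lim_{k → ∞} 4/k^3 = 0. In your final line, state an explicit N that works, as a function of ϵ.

Let ϵ > 0 be given. For k ≥ 1, |4/k^3 − 0| = 4/k^3.
4/k^3 < ϵ ⇔ k^3 > 4/ϵ ⇔ k > (4/ϵ)^{1/3}.
Take N = (4/ϵ)^{1/3}. Then k > N implies 4/k^3 < ϵ.

N = (4/ϵ)^{1/3}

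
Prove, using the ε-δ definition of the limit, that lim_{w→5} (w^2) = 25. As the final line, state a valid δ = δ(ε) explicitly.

δ = min(1, ε/11)

Fix ε > 0. We seek δ > 0 with 0 < |w − 5| < δ ⇒ |w^2 − 25| < ε.
Factor: w^2 − 25 = (w − 5)(w + 5), so |w^2 − 25| = |w − 5|·|w + 5|.
Impose δ ≤ 1 so that |w| < 6; then |w + 5| ≤ 11.
Hence |w^2 − 25| ≤ 11|w − 5|, which is < ε once |w − 5| < ε/11.
Take δ = min(1, ε/11). If 0 < |w − 5| < δ then both bounds hold and |w^2 − 25| ≤ 11|w − 5| < 11·(ε/11) = ε.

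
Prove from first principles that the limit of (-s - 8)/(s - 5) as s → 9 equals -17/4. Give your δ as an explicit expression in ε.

Let ε > 0 be given. We want δ > 0 with 0 < |s − 9| < δ ⇒ |(-s - 8)/(s - 5) + 17/4| < ε.
Combining over a common denominator, (-s - 8)/(s - 5) + 17/4 = [(-s - 8)·4 − (-17)·(s - 5)] / [4·(s - 5)] = 13(s − 9) / (4(s - 5)).
So |(-s - 8)/(s - 5) + 17/4| = 13|s − 9| / (4·|s − 5|).
Restrict δ ≤ 2. Then |s − 9| < 2 gives |s − 5| = |(s − 9) + 4| ≥ 4 − 2 = 2.
Hence |(-s - 8)/(s - 5) + 17/4| < 13|s − 9|/(4·2) = (13/8)|s − 9|, which is < ε once |s − 9| < (8/13)ε.
Take δ = min(2, (8/13)ε). Then 0 < |s − 9| < δ forces both bounds, so |(-s - 8)/(s - 5) + 17/4| < ε.

δ = min(2, (8/13)ε)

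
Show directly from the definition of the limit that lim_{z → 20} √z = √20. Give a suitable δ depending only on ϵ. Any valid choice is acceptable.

δ = min(20, √20·ϵ)

Let ϵ > 0. We want δ > 0 such that 0 < |z − 20| < δ implies |√z − √20| < ϵ.
Rationalise: √z − √20 = (z − 20)/(√z + √20), so |√z − √20| = |z − 20|/(√z + √20).
Restrict δ ≤ 20 so that |z − 20| < 20 forces z > 0, and then √z + √20 > √20.
Hence |√z − √20| < |z − 20|/√20, which is < ϵ once |z − 20| < √20·ϵ.
Take δ = min(20, √20·ϵ). If 0 < |z − 20| < δ then z > 0 and |√z − √20| < |z − 20|/√20 < ϵ.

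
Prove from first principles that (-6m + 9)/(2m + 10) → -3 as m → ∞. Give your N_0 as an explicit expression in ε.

N_0 = (39/2)/ε

Let ε > 0 be given. For m ≥ 1, |(-6m + 9)/(2m + 10) + 3| = |78|/(2(2m + 10)) = 78/(2(2m + 10)).
Since 2m + 10 ≥ 2m for m ≥ 1, this is ≤ 78/(2·2m) = (39/2)/m.
So |(-6m + 9)/(2m + 10) + 3| < ε whenever m > (39/2)/ε.
Take N_0 = (39/2)/ε. If m > N_0 then |(-6m + 9)/(2m + 10) + 3| ≤ (39/2)/m < ε.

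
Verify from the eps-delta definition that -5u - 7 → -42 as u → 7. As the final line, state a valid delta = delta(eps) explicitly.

Fix eps > 0. We need delta > 0 so that 0 < |u − 7| < delta implies |(-5u - 7) + 42| < eps.
|(-5u - 7) + 42| = |-5u + 35| = 5|u − 7|.
Thus it suffices that |u − 7| < eps/5.
Take delta = eps/5. If 0 < |u − 7| < delta then |(-5u - 7) + 42| = 5|u − 7| < 5·(eps/5) = eps.

delta = eps/5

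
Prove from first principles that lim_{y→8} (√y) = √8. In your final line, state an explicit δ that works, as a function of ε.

δ = min(8, √8·ε)

Fix ε > 0. We want δ > 0 such that 0 < |y − 8| < δ implies |√y − √8| < ε.
Rationalise: √y − √8 = (y − 8)/(√y + √8), so |√y − √8| = |y − 8|/(√y + √8).
Restrict δ ≤ 8 so that |y − 8| < 8 forces y > 0, and then √y + √8 > √8.
Hence |√y − √8| < |y − 8|/√8, which is < ε once |y − 8| < √8·ε.
Take δ = min(8, √8·ε). If 0 < |y − 8| < δ then y > 0 and |√y − √8| < |y − 8|/√8 < ε.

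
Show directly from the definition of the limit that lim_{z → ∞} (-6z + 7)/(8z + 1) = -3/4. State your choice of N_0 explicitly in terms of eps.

Fix eps > 0. We seek N_0 > 0 such that z > N_0 implies |(-6z + 7)/(8z + 1) + 3/4| < eps.
(-6z + 7)/(8z + 1) + 3/4 = (8(-6z + 7) − (-6)(8z + 1)) / (8(8z + 1)) = 62/(8(8z + 1)).
For z > 0 we have 8z + 1 > 8z, so |(-6z + 7)/(8z + 1) + 3/4| = 62/(8(8z + 1)) < 62/(8·8z) = (31/32)/z.
Thus |(-6z + 7)/(8z + 1) + 3/4| < eps whenever z > (31/32)/eps.
Take N_0 = (31/32)/eps. If z > N_0 then |(-6z + 7)/(8z + 1) + 3/4| < (31/32)/z < eps.

N_0 = (31/32)/eps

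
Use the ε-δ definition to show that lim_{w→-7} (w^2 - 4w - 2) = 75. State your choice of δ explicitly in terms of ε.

δ = min(1, ε/19)

Fix ε > 0. We want δ > 0 such that 0 < |w + 7| < δ implies |(w^2 - 4w - 2) − 75| < ε.
(w^2 - 4w - 2) − 75 = w^2 - 4w - 77 = (w + 7)(w - 11).
So |(w^2 - 4w - 2) − 75| = |w + 7|·|w - 11|.
Assume first that |w + 7| < 1, so |w| < 8. Then |w - 11| ≤ 8 + 11 = 19.
Hence |(w^2 - 4w - 2) − 75| ≤ 19|w + 7| < ε provided |w + 7| < ε/19.
Choosing δ = min(1, ε/19) ensures both conditions, hence |(w^2 - 4w - 2) − 75| < ε.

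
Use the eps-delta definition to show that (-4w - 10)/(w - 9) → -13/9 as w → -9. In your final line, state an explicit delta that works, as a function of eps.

delta = min(9, (81/23)eps)

Let eps > 0. We want delta > 0 with 0 < |w + 9| < delta ⇒ |(-4w - 10)/(w - 9) + 13/9| < eps.
Combining over a common denominator, (-4w - 10)/(w - 9) + 13/9 = [(-4w - 10)·(-18) − 26·(w - 9)] / [(-18)·(w - 9)] = 46(w + 9) / ((-18)(w - 9)).
So |(-4w - 10)/(w - 9) + 13/9| = 46|w + 9| / (18·|w − 9|).
Restrict delta ≤ 9. Then |w + 9| < 9 gives |w − 9| = |(w + 9) + (-18)| ≥ 18 − 9 = 9.
Hence |(-4w - 10)/(w - 9) + 13/9| < 46|w + 9|/(18·9) = (23/81)|w + 9|, which is < eps once |w + 9| < (81/23)eps.
Take delta = min(9, (81/23)eps). Then 0 < |w + 9| < delta forces both bounds, so |(-4w - 10)/(w - 9) + 13/9| < eps.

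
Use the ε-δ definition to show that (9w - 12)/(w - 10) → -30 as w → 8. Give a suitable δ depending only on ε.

Let ε > 0. We want δ > 0 with 0 < |w − 8| < δ ⇒ |(9w - 12)/(w - 10) + 30| < ε.
Combining over a common denominator, (9w - 12)/(w - 10) + 30 = [(9w - 12)·(-2) − 60·(w - 10)] / [(-2)·(w - 10)] = -78(w − 8) / ((-2)(w - 10)).
So |(9w - 12)/(w - 10) + 30| = 78|w − 8| / (2·|w − 10|).
Restrict δ ≤ 1. Then |w − 8| < 1 gives |w − 10| = |(w − 8) + (-2)| ≥ 2 − 1 = 1.
Hence |(9w - 12)/(w - 10) + 30| < 78|w − 8|/(2·1) = 39|w − 8|, which is < ε once |w − 8| < (1/39)ε.
Take δ = min(1, (1/39)ε). Then 0 < |w − 8| < δ forces both bounds, so |(9w - 12)/(w - 10) + 30| < ε.

δ = min(1, (1/39)ε)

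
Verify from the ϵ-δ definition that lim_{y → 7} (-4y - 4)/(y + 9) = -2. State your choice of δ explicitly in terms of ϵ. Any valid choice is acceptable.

δ = min(8, 4ϵ)

Let ϵ > 0. We want δ > 0 with 0 < |y − 7| < δ ⇒ |(-4y - 4)/(y + 9) + 2| < ϵ.
Combining over a common denominator, (-4y - 4)/(y + 9) + 2 = [(-4y - 4)·16 − (-32)·(y + 9)] / [16·(y + 9)] = -32(y − 7) / (16(y + 9)).
So |(-4y - 4)/(y + 9) + 2| = 32|y − 7| / (16·|y + 9|).
Restrict δ ≤ 8. Then |y − 7| < 8 gives |y + 9| = |(y − 7) + 16| ≥ 16 − 8 = 8.
Hence |(-4y - 4)/(y + 9) + 2| < 32|y − 7|/(16·8) = (1/4)|y − 7|, which is < ϵ once |y − 7| < 4ϵ.
Take δ = min(8, 4ϵ). Then 0 < |y − 7| < δ forces both bounds, so |(-4y - 4)/(y + 9) + 2| < ϵ.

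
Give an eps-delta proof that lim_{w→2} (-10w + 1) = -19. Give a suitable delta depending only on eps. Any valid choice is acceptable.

delta = eps/10

Suppose eps > 0. We need delta > 0 so that 0 < |w − 2| < delta implies |(-10w + 1) + 19| < eps.
Since (-10w + 1) + 19 = -10(w − 2), we have |(-10w + 1) + 19| = 10|w − 2|.
Thus it suffices that |w − 2| < eps/10.
Take delta = eps/10. If 0 < |w − 2| < delta then |(-10w + 1) + 19| = 10|w − 2| < 10·(eps/10) = eps.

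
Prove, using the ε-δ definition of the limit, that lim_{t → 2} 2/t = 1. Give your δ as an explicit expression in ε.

δ = min(1, ε)

Suppose ε > 0. We seek δ > 0 such that 0 < |t − 2| < δ implies |2/t − 1| < ε.
|2/t − 1| = 2·|2 − t|/(2·|t|) = 2|t − 2|/(2|t|).
Require δ ≤ 1 so that |t| > 2 − 1 = 1, hence 2|t| > 2.
Then |2/t − 1| < 2|t − 2|/2, which is < ε when |t − 2| < ε.
Take δ = min(1, ε). Then 0 < |t − 2| < δ gives both |t − 2| < 1 and |t − 2| < ε, so |2/t − 1| < ε.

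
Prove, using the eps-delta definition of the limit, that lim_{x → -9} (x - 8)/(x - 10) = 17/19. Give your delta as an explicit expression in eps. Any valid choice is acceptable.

delta = min(19/2, (361/4)eps)

Let eps > 0. We want delta > 0 with 0 < |x + 9| < delta ⇒ |(x - 8)/(x - 10) − (17/19)| < eps.
Combining over a common denominator, (x - 8)/(x - 10) − (17/19) = [(x - 8)·(-19) − (-17)·(x - 10)] / [(-19)·(x - 10)] = -2(x + 9) / ((-19)(x - 10)).
So |(x - 8)/(x - 10) − (17/19)| = 2|x + 9| / (19·|x − 10|).
Restrict delta ≤ 19/2. Then |x + 9| < 19/2 gives |x − 10| = |(x + 9) + (-19)| ≥ 19 − 19/2 = 19/2.
Hence |(x - 8)/(x - 10) − (17/19)| < 2|x + 9|/(19·(19/2)) = (4/361)|x + 9|, which is < eps once |x + 9| < (361/4)eps.
Take delta = min(19/2, (361/4)eps). Then 0 < |x + 9| < delta forces both bounds, so |(x - 8)/(x - 10) − (17/19)| < eps.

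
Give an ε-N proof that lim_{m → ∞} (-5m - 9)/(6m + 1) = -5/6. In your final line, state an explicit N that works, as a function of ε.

Let ε > 0 be given. For m ≥ 1, |(-5m - 9)/(6m + 1) + 5/6| = |-49|/(6(6m + 1)) = 49/(6(6m + 1)).
Since 6m + 1 ≥ 6m for m ≥ 1, this is ≤ 49/(6·6m) = (49/36)/m.
So |(-5m - 9)/(6m + 1) + 5/6| < ε whenever m > (49/36)/ε.
Take N = (49/36)/ε. If m > N then |(-5m - 9)/(6m + 1) + 5/6| ≤ (49/36)/m < ε.

N = (49/36)/ε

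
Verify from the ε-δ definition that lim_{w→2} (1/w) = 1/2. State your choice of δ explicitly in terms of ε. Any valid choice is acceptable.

Fix ε > 0. We seek δ > 0 such that 0 < |w − 2| < δ implies |1/w − (1/2)| < ε.
|1/w − (1/2)| = |2 − w|/(2·|w|) = |w − 2|/(2|w|).
Require δ ≤ 1 so that |w| > 2 − 1 = 1, hence 2|w| > 2.
Then |1/w − (1/2)| < |w − 2|/2, which is < ε when |w − 2| < 2ε.
Take δ = min(1, 2ε). Then 0 < |w − 2| < δ gives both |w − 2| < 1 and |w − 2| < 2ε, so |1/w − (1/2)| < ε.

δ = min(1, 2ε)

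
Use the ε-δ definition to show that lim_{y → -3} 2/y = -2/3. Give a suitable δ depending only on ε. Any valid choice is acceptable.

Suppose ε > 0. We seek δ > 0 such that 0 < |y + 3| < δ implies |2/y + 2/3| < ε.
|2/y + 2/3| = 2·|-3 − y|/(3·|y|) = 2|y + 3|/(3|y|).
Restrict δ ≤ 3/2. Then |y + 3| < 3/2 gives |y| > 3/2, so 3|y| > 9/2.
Then |2/y + 2/3| < 2|y + 3|/(9/2), which is < ε when |y + 3| < (9/4)ε.
Take δ = min(3/2, (9/4)ε). Then 0 < |y + 3| < δ gives both |y + 3| < 3/2 and |y + 3| < (9/4)ε, so |2/y + 2/3| < ε.

δ = min(3/2, (9/4)ε)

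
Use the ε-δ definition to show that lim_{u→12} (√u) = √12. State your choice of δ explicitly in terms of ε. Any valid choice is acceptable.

δ = min(12, √12·ε)

Suppose ε > 0. We want δ > 0 such that 0 < |u − 12| < δ implies |√u − √12| < ε.
Rationalise: √u − √12 = (u − 12)/(√u + √12), so |√u − √12| = |u − 12|/(√u + √12).
Restrict δ ≤ 12 so that |u − 12| < 12 forces u > 0, and then √u + √12 > √12.
Hence |√u − √12| < |u − 12|/√12, which is < ε once |u − 12| < √12·ε.
Take δ = min(12, √12·ε). If 0 < |u − 12| < δ then u > 0 and |√u − √12| < |u − 12|/√12 < ε.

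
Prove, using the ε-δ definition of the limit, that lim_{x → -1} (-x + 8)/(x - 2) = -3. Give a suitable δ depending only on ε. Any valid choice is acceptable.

Let ε > 0. We want δ > 0 with 0 < |x + 1| < δ ⇒ |(-x + 8)/(x - 2) + 3| < ε.
Combining over a common denominator, (-x + 8)/(x - 2) + 3 = [(-x + 8)·(-3) − 9·(x - 2)] / [(-3)·(x - 2)] = -6(x + 1) / ((-3)(x - 2)).
So |(-x + 8)/(x - 2) + 3| = 6|x + 1| / (3·|x − 2|).
Require δ ≤ 3/2, so |x − 2| ≥ |-3| − |x + 1| > 3 − 3/2 = 3/2.
Hence |(-x + 8)/(x - 2) + 3| < 6|x + 1|/(3·(3/2)) = (4/3)|x + 1|, which is < ε once |x + 1| < (3/4)ε.
Take δ = min(3/2, (3/4)ε). Then 0 < |x + 1| < δ forces both bounds, so |(-x + 8)/(x - 2) + 3| < ε.

δ = min(3/2, (3/4)ε)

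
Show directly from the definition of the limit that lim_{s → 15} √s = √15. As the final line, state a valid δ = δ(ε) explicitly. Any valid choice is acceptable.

Suppose ε > 0. We want δ > 0 such that 0 < |s − 15| < δ implies |√s − √15| < ε.
Rationalise: √s − √15 = (s − 15)/(√s + √15), so |√s − √15| = |s − 15|/(√s + √15).
Restrict δ ≤ 15 so that |s − 15| < 15 forces s > 0, and then √s + √15 > √15.
Hence |√s − √15| < |s − 15|/√15, which is < ε once |s − 15| < √15·ε.
Take δ = min(15, √15·ε). If 0 < |s − 15| < δ then s > 0 and |√s − √15| < |s − 15|/√15 < ε.

δ = min(15, √15·ε)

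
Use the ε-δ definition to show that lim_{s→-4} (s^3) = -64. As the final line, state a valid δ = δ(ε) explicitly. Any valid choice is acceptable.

δ = min(1, ε/61)

Fix ε > 0. We seek δ > 0 with 0 < |s + 4| < δ ⇒ |s^3 + 64| < ε.
Factor: s^3 + 64 = (s + 4)(s^2 - 4s + 16), so |s^3 + 64| = |s + 4|·|s^2 - 4s + 16|.
Restrict δ ≤ 1. Then |s + 4| < 1 gives |s| < 5, so by the triangle inequality |s^2 - 4s + 16| ≤ 5^2 + 4·5 + 16 = 61.
Hence |s^3 + 64| ≤ 61|s + 4|, which is < ε once |s + 4| < ε/61.
Take δ = min(1, ε/61). If 0 < |s + 4| < δ then both bounds hold and |s^3 + 64| ≤ 61|s + 4| < 61·(ε/61) = ε.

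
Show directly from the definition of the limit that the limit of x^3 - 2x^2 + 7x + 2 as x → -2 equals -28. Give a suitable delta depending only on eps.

delta = min(2, eps/47)

Let eps > 0 be given. We want delta > 0 such that 0 < |x + 2| < delta implies |(x^3 - 2x^2 + 7x + 2) + 28| < eps.
(x^3 - 2x^2 + 7x + 2) + 28 = x^3 - 2x^2 + 7x + 30 = (x + 2)(x^2 - 4x + 15).
So |(x^3 - 2x^2 + 7x + 2) + 28| = |x + 2|·|x^2 - 4x + 15|.
Require delta ≤ 2. Then |x + 2| < 2 gives |x| < 4, and by the triangle inequality |x^2 - 4x + 15| ≤ 4^2 + 4·4 + 15 = 47.
Hence |(x^3 - 2x^2 + 7x + 2) + 28| ≤ 47|x + 2| < eps provided |x + 2| < eps/47.
Choosing delta = min(2, eps/47) ensures both conditions, hence |(x^3 - 2x^2 + 7x + 2) + 28| < eps.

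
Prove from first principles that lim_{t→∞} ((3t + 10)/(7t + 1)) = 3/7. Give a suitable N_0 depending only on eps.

Let eps > 0. We seek N_0 > 0 such that t > N_0 implies |(3t + 10)/(7t + 1) − (3/7)| < eps.
(3t + 10)/(7t + 1) − (3/7) = (7(3t + 10) − 3(7t + 1)) / (7(7t + 1)) = 67/(7(7t + 1)).
For t > 0 we have 7t + 1 > 7t, so |(3t + 10)/(7t + 1) − (3/7)| = 67/(7(7t + 1)) < 67/(7·7t) = (67/49)/t.
Thus |(3t + 10)/(7t + 1) − (3/7)| < eps whenever t > (67/49)/eps.
Take N_0 = (67/49)/eps. If t > N_0 then |(3t + 10)/(7t + 1) − (3/7)| < (67/49)/t < eps.

N_0 = (67/49)/eps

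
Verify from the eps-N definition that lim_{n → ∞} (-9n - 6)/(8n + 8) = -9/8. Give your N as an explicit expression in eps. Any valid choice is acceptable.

N = (3/8)/eps

Let eps > 0. For n ≥ 1, |(-9n - 6)/(8n + 8) + 9/8| = |24|/(8(8n + 8)) = 24/(8(8n + 8)).
Since 8n + 8 ≥ 8n for n ≥ 1, this is ≤ 24/(8·8n) = (3/8)/n.
So |(-9n - 6)/(8n + 8) + 9/8| < eps whenever n > (3/8)/eps.
Take N = (3/8)/eps. If n > N then |(-9n - 6)/(8n + 8) + 9/8| ≤ (3/8)/n < eps.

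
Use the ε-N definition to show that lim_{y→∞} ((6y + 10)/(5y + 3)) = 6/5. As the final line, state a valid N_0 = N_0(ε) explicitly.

Fix ε > 0. We seek N_0 > 0 such that y > N_0 implies |(6y + 10)/(5y + 3) − (6/5)| < ε.
(6y + 10)/(5y + 3) − (6/5) = (5(6y + 10) − 6(5y + 3)) / (5(5y + 3)) = 32/(5(5y + 3)).
For y > 0 we have 5y + 3 > 5y, so |(6y + 10)/(5y + 3) − (6/5)| = 32/(5(5y + 3)) < 32/(5·5y) = (32/25)/y.
Thus |(6y + 10)/(5y + 3) − (6/5)| < ε whenever y > (32/25)/ε.
Take N_0 = (32/25)/ε. If y > N_0 then |(6y + 10)/(5y + 3) − (6/5)| < (32/25)/y < ε.

N_0 = (32/25)/ε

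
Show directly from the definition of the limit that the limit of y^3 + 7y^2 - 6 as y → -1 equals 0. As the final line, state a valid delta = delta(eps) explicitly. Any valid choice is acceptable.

delta = min(1, eps/22)

Fix eps > 0. We want delta > 0 such that 0 < |y + 1| < delta implies |(y^3 + 7y^2 - 6)| < eps.
(y^3 + 7y^2 - 6) = y^3 + 7y^2 - 6 = (y + 1)(y^2 + 6y - 6).
So |(y^3 + 7y^2 - 6)| = |y + 1|·|y^2 + 6y - 6|.
Require delta ≤ 1. Then |y + 1| < 1 gives |y| < 2, and by the triangle inequality |y^2 + 6y - 6| ≤ 2^2 + 6·2 + 6 = 22.
Hence |(y^3 + 7y^2 - 6)| ≤ 22|y + 1| < eps provided |y + 1| < eps/22.
Take delta = min(1, eps/22). Then 0 < |y + 1| < delta gives both |y + 1| < 1 and |y + 1| < eps/22, so |(y^3 + 7y^2 - 6)| < eps.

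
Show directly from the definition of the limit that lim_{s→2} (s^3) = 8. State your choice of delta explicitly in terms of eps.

delta = min(2, eps/28)

Let eps > 0. We seek delta > 0 with 0 < |s − 2| < delta ⇒ |s^3 − 8| < eps.
Factor: s^3 − 8 = (s − 2)(s^2 + 2s + 4), so |s^3 − 8| = |s − 2|·|s^2 + 2s + 4|.
Restrict delta ≤ 2. Then |s − 2| < 2 gives |s| < 4, so by the triangle inequality |s^2 + 2s + 4| ≤ 4^2 + 2·4 + 4 = 28.
Hence |s^3 − 8| ≤ 28|s − 2|, which is < eps once |s − 2| < eps/28.
Take delta = min(2, eps/28). If 0 < |s − 2| < delta then both bounds hold and |s^3 − 8| ≤ 28|s − 2| < 28·(eps/28) = eps.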